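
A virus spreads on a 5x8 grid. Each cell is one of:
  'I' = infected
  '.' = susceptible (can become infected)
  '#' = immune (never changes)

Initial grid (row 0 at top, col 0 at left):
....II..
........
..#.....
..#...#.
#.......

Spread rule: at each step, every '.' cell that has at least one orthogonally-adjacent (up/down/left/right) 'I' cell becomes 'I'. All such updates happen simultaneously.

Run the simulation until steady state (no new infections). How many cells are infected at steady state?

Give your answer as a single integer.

Step 0 (initial): 2 infected
Step 1: +4 new -> 6 infected
Step 2: +6 new -> 12 infected
Step 3: +7 new -> 19 infected
Step 4: +6 new -> 25 infected
Step 5: +5 new -> 30 infected
Step 6: +4 new -> 34 infected
Step 7: +2 new -> 36 infected
Step 8: +0 new -> 36 infected

Answer: 36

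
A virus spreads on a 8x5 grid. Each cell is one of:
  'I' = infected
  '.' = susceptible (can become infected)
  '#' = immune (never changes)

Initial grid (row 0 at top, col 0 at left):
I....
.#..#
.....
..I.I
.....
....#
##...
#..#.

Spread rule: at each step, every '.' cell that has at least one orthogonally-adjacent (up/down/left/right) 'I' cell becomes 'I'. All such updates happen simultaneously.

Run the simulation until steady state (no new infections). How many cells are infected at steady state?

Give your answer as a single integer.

Answer: 33

Derivation:
Step 0 (initial): 3 infected
Step 1: +8 new -> 11 infected
Step 2: +9 new -> 20 infected
Step 3: +6 new -> 26 infected
Step 4: +4 new -> 30 infected
Step 5: +2 new -> 32 infected
Step 6: +1 new -> 33 infected
Step 7: +0 new -> 33 infected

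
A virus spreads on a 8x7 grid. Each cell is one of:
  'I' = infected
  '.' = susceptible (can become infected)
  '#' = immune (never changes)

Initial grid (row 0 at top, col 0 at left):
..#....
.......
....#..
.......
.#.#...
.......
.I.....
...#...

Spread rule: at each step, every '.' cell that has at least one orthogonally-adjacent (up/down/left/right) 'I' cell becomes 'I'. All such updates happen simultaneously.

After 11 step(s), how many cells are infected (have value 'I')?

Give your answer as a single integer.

Answer: 51

Derivation:
Step 0 (initial): 1 infected
Step 1: +4 new -> 5 infected
Step 2: +5 new -> 10 infected
Step 3: +4 new -> 14 infected
Step 4: +5 new -> 19 infected
Step 5: +8 new -> 27 infected
Step 6: +8 new -> 35 infected
Step 7: +5 new -> 40 infected
Step 8: +5 new -> 45 infected
Step 9: +3 new -> 48 infected
Step 10: +2 new -> 50 infected
Step 11: +1 new -> 51 infected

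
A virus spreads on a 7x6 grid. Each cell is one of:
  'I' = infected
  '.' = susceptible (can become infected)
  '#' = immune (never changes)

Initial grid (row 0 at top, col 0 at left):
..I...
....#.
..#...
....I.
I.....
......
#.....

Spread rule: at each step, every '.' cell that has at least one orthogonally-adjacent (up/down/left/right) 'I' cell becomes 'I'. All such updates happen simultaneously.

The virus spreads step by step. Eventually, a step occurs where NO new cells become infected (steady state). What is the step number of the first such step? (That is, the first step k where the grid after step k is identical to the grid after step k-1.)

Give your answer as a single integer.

Step 0 (initial): 3 infected
Step 1: +10 new -> 13 infected
Step 2: +14 new -> 27 infected
Step 3: +9 new -> 36 infected
Step 4: +3 new -> 39 infected
Step 5: +0 new -> 39 infected

Answer: 5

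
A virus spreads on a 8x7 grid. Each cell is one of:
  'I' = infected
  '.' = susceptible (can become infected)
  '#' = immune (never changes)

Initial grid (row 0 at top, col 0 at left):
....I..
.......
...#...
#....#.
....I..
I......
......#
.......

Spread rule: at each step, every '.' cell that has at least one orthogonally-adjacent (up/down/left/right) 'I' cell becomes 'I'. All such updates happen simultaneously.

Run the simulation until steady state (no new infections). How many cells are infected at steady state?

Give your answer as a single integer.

Step 0 (initial): 3 infected
Step 1: +10 new -> 13 infected
Step 2: +15 new -> 28 infected
Step 3: +13 new -> 41 infected
Step 4: +8 new -> 49 infected
Step 5: +3 new -> 52 infected
Step 6: +0 new -> 52 infected

Answer: 52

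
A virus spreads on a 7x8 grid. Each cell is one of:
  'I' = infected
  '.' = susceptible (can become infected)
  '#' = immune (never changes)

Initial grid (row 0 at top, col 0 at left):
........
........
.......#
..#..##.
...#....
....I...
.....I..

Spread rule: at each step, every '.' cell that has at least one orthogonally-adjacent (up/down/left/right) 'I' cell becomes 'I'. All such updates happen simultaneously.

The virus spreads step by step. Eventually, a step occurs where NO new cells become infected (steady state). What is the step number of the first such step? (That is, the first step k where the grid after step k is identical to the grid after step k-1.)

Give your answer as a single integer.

Step 0 (initial): 2 infected
Step 1: +5 new -> 7 infected
Step 2: +6 new -> 13 infected
Step 3: +7 new -> 20 infected
Step 4: +7 new -> 27 infected
Step 5: +9 new -> 36 infected
Step 6: +6 new -> 42 infected
Step 7: +5 new -> 47 infected
Step 8: +3 new -> 50 infected
Step 9: +1 new -> 51 infected
Step 10: +0 new -> 51 infected

Answer: 10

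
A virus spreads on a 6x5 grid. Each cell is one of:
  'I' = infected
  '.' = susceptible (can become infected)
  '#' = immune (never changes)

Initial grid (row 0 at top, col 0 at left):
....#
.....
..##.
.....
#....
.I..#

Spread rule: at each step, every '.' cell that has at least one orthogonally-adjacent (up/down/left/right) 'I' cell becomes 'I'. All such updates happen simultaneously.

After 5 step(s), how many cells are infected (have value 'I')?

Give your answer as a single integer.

Step 0 (initial): 1 infected
Step 1: +3 new -> 4 infected
Step 2: +3 new -> 7 infected
Step 3: +4 new -> 11 infected
Step 4: +4 new -> 15 infected
Step 5: +4 new -> 19 infected

Answer: 19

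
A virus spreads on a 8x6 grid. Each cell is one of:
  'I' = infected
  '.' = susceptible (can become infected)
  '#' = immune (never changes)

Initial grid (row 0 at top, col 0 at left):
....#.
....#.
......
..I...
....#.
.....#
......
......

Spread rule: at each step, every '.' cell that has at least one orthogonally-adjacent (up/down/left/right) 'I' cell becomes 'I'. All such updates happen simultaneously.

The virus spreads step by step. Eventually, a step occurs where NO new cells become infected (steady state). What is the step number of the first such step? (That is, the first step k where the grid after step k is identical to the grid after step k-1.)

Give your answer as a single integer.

Answer: 8

Derivation:
Step 0 (initial): 1 infected
Step 1: +4 new -> 5 infected
Step 2: +8 new -> 13 infected
Step 3: +10 new -> 23 infected
Step 4: +10 new -> 33 infected
Step 5: +6 new -> 39 infected
Step 6: +4 new -> 43 infected
Step 7: +1 new -> 44 infected
Step 8: +0 new -> 44 infected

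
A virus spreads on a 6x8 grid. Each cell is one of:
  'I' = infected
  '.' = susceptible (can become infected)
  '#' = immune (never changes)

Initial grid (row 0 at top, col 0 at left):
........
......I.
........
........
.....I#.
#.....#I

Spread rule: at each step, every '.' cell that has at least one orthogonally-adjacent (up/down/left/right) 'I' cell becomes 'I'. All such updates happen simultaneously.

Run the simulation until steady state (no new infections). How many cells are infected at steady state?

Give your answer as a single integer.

Answer: 45

Derivation:
Step 0 (initial): 3 infected
Step 1: +8 new -> 11 infected
Step 2: +10 new -> 21 infected
Step 3: +6 new -> 27 infected
Step 4: +6 new -> 33 infected
Step 5: +6 new -> 39 infected
Step 6: +4 new -> 43 infected
Step 7: +2 new -> 45 infected
Step 8: +0 new -> 45 infected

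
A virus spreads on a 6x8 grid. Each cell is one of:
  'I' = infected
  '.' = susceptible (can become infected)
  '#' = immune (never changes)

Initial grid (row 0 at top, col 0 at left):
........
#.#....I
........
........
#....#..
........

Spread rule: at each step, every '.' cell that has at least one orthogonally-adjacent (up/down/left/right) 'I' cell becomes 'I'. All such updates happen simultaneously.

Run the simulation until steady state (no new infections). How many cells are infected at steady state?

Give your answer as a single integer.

Answer: 44

Derivation:
Step 0 (initial): 1 infected
Step 1: +3 new -> 4 infected
Step 2: +4 new -> 8 infected
Step 3: +5 new -> 13 infected
Step 4: +6 new -> 19 infected
Step 5: +4 new -> 23 infected
Step 6: +5 new -> 28 infected
Step 7: +5 new -> 33 infected
Step 8: +6 new -> 39 infected
Step 9: +3 new -> 42 infected
Step 10: +1 new -> 43 infected
Step 11: +1 new -> 44 infected
Step 12: +0 new -> 44 infected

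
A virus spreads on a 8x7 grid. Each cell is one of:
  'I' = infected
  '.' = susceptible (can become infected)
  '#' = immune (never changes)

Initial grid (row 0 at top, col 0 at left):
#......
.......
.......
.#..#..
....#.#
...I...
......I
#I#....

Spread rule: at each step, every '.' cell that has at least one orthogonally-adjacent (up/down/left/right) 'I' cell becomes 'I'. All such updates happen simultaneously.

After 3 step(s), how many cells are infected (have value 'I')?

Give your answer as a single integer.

Step 0 (initial): 3 infected
Step 1: +8 new -> 11 infected
Step 2: +9 new -> 20 infected
Step 3: +6 new -> 26 infected

Answer: 26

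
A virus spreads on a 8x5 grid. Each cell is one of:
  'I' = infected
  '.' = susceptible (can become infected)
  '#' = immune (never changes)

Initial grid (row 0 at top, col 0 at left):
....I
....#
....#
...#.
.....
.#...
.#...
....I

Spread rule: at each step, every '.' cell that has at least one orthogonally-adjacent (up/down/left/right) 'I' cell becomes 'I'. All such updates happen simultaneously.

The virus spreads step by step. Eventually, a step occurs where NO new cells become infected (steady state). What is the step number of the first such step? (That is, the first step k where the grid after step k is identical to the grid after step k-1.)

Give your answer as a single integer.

Step 0 (initial): 2 infected
Step 1: +3 new -> 5 infected
Step 2: +5 new -> 10 infected
Step 3: +7 new -> 17 infected
Step 4: +7 new -> 24 infected
Step 5: +5 new -> 29 infected
Step 6: +4 new -> 33 infected
Step 7: +2 new -> 35 infected
Step 8: +0 new -> 35 infected

Answer: 8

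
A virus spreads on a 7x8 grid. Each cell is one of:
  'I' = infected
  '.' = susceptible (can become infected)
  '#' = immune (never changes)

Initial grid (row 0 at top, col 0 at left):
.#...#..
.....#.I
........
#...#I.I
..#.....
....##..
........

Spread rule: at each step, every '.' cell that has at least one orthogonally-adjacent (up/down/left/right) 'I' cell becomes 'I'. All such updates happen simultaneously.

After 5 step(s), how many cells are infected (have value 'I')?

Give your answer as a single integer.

Step 0 (initial): 3 infected
Step 1: +7 new -> 10 infected
Step 2: +6 new -> 16 infected
Step 3: +5 new -> 21 infected
Step 4: +6 new -> 27 infected
Step 5: +7 new -> 34 infected

Answer: 34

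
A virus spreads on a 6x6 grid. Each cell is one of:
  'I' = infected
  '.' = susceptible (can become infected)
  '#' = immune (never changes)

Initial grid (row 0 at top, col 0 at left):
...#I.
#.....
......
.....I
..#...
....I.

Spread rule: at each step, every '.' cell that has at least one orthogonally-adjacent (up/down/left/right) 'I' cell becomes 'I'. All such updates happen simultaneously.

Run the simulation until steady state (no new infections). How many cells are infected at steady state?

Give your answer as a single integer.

Step 0 (initial): 3 infected
Step 1: +8 new -> 11 infected
Step 2: +6 new -> 17 infected
Step 3: +4 new -> 21 infected
Step 4: +6 new -> 27 infected
Step 5: +4 new -> 31 infected
Step 6: +2 new -> 33 infected
Step 7: +0 new -> 33 infected

Answer: 33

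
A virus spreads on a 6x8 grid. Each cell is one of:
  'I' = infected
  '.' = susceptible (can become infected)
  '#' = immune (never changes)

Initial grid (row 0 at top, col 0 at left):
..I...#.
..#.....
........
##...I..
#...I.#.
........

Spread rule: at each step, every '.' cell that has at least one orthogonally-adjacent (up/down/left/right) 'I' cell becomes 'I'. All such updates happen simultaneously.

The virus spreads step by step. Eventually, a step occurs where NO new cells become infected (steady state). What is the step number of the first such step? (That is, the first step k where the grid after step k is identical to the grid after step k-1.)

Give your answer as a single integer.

Step 0 (initial): 3 infected
Step 1: +8 new -> 11 infected
Step 2: +12 new -> 23 infected
Step 3: +12 new -> 35 infected
Step 4: +5 new -> 40 infected
Step 5: +2 new -> 42 infected
Step 6: +0 new -> 42 infected

Answer: 6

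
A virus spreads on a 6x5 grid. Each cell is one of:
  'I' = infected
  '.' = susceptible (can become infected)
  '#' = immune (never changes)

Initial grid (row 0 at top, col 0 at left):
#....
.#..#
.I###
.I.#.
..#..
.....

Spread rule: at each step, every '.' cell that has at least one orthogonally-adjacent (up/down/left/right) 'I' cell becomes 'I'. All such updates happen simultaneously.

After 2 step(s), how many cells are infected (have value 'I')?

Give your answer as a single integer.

Step 0 (initial): 2 infected
Step 1: +4 new -> 6 infected
Step 2: +3 new -> 9 infected

Answer: 9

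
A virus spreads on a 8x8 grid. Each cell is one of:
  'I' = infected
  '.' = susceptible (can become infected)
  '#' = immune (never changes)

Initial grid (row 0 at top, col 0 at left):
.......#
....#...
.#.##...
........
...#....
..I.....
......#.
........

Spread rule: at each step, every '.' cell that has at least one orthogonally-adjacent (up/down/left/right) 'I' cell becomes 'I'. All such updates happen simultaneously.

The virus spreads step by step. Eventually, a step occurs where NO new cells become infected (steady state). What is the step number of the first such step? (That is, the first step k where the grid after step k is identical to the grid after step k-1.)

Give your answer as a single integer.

Answer: 10

Derivation:
Step 0 (initial): 1 infected
Step 1: +4 new -> 5 infected
Step 2: +7 new -> 12 infected
Step 3: +10 new -> 22 infected
Step 4: +8 new -> 30 infected
Step 5: +8 new -> 38 infected
Step 6: +8 new -> 46 infected
Step 7: +6 new -> 52 infected
Step 8: +3 new -> 55 infected
Step 9: +2 new -> 57 infected
Step 10: +0 new -> 57 infected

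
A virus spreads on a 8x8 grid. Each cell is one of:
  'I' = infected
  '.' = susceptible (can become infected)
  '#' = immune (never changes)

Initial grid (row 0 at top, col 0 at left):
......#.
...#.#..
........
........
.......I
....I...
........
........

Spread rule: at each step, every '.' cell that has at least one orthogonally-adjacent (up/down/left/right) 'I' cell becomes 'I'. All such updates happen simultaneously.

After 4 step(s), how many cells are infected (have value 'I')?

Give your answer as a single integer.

Answer: 43

Derivation:
Step 0 (initial): 2 infected
Step 1: +7 new -> 9 infected
Step 2: +11 new -> 20 infected
Step 3: +12 new -> 32 infected
Step 4: +11 new -> 43 infected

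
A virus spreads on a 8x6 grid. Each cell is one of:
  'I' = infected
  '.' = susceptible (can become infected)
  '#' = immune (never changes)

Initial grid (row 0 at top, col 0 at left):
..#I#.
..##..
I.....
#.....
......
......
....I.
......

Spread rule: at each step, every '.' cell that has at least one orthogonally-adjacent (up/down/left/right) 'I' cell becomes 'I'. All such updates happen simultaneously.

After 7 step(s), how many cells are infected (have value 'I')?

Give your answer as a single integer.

Answer: 43

Derivation:
Step 0 (initial): 3 infected
Step 1: +6 new -> 9 infected
Step 2: +10 new -> 19 infected
Step 3: +10 new -> 29 infected
Step 4: +8 new -> 37 infected
Step 5: +4 new -> 41 infected
Step 6: +1 new -> 42 infected
Step 7: +1 new -> 43 infected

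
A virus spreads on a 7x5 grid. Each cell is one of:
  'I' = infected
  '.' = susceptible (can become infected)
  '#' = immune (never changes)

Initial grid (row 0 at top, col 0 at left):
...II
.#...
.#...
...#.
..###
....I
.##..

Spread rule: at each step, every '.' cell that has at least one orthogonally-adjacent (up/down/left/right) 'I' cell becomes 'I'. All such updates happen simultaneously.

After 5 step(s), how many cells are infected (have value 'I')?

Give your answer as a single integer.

Step 0 (initial): 3 infected
Step 1: +5 new -> 8 infected
Step 2: +6 new -> 14 infected
Step 3: +4 new -> 18 infected
Step 4: +4 new -> 22 infected
Step 5: +4 new -> 26 infected

Answer: 26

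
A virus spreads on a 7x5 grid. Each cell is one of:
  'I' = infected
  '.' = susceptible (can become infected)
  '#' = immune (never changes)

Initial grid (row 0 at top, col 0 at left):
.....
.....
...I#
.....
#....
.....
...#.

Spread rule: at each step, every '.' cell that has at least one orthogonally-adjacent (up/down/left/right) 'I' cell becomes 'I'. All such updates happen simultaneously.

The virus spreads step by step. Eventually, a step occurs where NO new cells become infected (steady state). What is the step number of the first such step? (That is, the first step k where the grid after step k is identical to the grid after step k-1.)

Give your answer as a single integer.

Answer: 8

Derivation:
Step 0 (initial): 1 infected
Step 1: +3 new -> 4 infected
Step 2: +7 new -> 11 infected
Step 3: +8 new -> 19 infected
Step 4: +6 new -> 25 infected
Step 5: +4 new -> 29 infected
Step 6: +2 new -> 31 infected
Step 7: +1 new -> 32 infected
Step 8: +0 new -> 32 infected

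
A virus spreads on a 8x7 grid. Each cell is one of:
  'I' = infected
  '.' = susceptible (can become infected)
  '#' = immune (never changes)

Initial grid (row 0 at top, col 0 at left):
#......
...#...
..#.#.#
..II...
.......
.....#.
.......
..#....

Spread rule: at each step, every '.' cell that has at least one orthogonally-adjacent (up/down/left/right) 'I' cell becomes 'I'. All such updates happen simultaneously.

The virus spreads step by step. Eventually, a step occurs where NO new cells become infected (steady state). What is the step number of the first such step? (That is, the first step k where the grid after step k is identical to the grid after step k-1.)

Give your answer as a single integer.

Answer: 8

Derivation:
Step 0 (initial): 2 infected
Step 1: +5 new -> 7 infected
Step 2: +7 new -> 14 infected
Step 3: +10 new -> 24 infected
Step 4: +9 new -> 33 infected
Step 5: +9 new -> 42 infected
Step 6: +6 new -> 48 infected
Step 7: +1 new -> 49 infected
Step 8: +0 new -> 49 infected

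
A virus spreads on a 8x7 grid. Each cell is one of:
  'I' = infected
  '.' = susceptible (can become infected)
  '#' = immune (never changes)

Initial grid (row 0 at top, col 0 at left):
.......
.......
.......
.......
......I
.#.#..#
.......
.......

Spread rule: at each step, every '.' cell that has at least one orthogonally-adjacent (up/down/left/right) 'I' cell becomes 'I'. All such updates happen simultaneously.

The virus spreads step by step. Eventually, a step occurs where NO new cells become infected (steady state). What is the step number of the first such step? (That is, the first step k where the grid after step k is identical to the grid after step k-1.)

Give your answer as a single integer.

Answer: 11

Derivation:
Step 0 (initial): 1 infected
Step 1: +2 new -> 3 infected
Step 2: +4 new -> 7 infected
Step 3: +6 new -> 13 infected
Step 4: +8 new -> 21 infected
Step 5: +9 new -> 30 infected
Step 6: +7 new -> 37 infected
Step 7: +7 new -> 44 infected
Step 8: +5 new -> 49 infected
Step 9: +3 new -> 52 infected
Step 10: +1 new -> 53 infected
Step 11: +0 new -> 53 infected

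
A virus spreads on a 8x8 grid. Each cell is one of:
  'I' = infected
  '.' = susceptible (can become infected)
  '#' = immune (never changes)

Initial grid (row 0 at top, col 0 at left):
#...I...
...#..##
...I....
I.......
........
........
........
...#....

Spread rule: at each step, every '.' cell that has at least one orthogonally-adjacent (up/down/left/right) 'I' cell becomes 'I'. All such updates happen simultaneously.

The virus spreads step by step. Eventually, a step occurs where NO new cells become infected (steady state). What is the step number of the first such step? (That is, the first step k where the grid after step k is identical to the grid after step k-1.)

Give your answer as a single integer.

Step 0 (initial): 3 infected
Step 1: +9 new -> 12 infected
Step 2: +12 new -> 24 infected
Step 3: +10 new -> 34 infected
Step 4: +8 new -> 42 infected
Step 5: +6 new -> 48 infected
Step 6: +5 new -> 53 infected
Step 7: +3 new -> 56 infected
Step 8: +2 new -> 58 infected
Step 9: +1 new -> 59 infected
Step 10: +0 new -> 59 infected

Answer: 10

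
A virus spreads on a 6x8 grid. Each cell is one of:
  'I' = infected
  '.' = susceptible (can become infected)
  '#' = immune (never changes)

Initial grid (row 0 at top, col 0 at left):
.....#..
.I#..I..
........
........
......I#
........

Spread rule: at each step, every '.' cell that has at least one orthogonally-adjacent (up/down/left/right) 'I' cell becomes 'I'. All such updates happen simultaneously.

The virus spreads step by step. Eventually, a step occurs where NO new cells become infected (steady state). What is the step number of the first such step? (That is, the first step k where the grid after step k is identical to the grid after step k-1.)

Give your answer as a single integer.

Answer: 6

Derivation:
Step 0 (initial): 3 infected
Step 1: +9 new -> 12 infected
Step 2: +16 new -> 28 infected
Step 3: +10 new -> 38 infected
Step 4: +5 new -> 43 infected
Step 5: +2 new -> 45 infected
Step 6: +0 new -> 45 infected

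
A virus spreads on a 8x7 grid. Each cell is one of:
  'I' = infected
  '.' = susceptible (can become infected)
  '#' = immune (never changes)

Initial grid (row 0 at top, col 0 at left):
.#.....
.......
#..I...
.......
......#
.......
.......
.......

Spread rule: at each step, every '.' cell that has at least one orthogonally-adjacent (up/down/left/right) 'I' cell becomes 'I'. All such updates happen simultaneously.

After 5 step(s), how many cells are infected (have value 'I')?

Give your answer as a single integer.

Step 0 (initial): 1 infected
Step 1: +4 new -> 5 infected
Step 2: +8 new -> 13 infected
Step 3: +10 new -> 23 infected
Step 4: +10 new -> 33 infected
Step 5: +8 new -> 41 infected

Answer: 41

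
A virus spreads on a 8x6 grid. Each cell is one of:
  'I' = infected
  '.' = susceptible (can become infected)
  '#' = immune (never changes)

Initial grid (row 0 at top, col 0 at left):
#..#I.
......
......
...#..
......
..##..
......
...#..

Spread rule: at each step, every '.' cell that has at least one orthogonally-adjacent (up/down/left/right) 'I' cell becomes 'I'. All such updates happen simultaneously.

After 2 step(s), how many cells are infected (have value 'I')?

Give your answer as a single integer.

Step 0 (initial): 1 infected
Step 1: +2 new -> 3 infected
Step 2: +3 new -> 6 infected

Answer: 6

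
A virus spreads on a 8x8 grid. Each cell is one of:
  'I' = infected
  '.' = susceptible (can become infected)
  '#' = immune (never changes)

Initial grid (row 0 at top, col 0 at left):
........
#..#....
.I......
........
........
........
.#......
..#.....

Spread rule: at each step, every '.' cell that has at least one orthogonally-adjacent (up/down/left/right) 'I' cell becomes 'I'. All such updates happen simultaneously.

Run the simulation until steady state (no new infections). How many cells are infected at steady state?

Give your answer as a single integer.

Step 0 (initial): 1 infected
Step 1: +4 new -> 5 infected
Step 2: +6 new -> 11 infected
Step 3: +7 new -> 18 infected
Step 4: +7 new -> 25 infected
Step 5: +8 new -> 33 infected
Step 6: +8 new -> 41 infected
Step 7: +8 new -> 49 infected
Step 8: +5 new -> 54 infected
Step 9: +3 new -> 57 infected
Step 10: +2 new -> 59 infected
Step 11: +1 new -> 60 infected
Step 12: +0 new -> 60 infected

Answer: 60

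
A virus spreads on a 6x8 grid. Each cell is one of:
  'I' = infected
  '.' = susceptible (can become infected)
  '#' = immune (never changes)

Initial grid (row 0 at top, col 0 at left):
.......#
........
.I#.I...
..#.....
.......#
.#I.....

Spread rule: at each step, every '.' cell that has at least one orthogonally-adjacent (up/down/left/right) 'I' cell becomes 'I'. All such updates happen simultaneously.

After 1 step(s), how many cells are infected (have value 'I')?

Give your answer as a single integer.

Answer: 12

Derivation:
Step 0 (initial): 3 infected
Step 1: +9 new -> 12 infected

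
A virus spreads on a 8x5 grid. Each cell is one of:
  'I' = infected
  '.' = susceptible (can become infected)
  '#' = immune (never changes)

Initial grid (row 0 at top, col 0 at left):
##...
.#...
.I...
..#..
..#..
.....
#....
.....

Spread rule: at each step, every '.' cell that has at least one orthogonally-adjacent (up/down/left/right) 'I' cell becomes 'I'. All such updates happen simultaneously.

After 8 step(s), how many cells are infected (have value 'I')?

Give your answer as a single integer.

Step 0 (initial): 1 infected
Step 1: +3 new -> 4 infected
Step 2: +5 new -> 9 infected
Step 3: +6 new -> 15 infected
Step 4: +7 new -> 22 infected
Step 5: +5 new -> 27 infected
Step 6: +4 new -> 31 infected
Step 7: +2 new -> 33 infected
Step 8: +1 new -> 34 infected

Answer: 34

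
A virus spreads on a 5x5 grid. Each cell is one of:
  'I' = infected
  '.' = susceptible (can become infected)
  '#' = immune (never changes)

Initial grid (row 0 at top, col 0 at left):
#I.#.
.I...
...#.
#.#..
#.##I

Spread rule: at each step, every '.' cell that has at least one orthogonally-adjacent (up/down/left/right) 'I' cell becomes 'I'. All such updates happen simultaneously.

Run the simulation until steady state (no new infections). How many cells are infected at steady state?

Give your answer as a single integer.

Answer: 17

Derivation:
Step 0 (initial): 3 infected
Step 1: +5 new -> 8 infected
Step 2: +6 new -> 14 infected
Step 3: +2 new -> 16 infected
Step 4: +1 new -> 17 infected
Step 5: +0 new -> 17 infected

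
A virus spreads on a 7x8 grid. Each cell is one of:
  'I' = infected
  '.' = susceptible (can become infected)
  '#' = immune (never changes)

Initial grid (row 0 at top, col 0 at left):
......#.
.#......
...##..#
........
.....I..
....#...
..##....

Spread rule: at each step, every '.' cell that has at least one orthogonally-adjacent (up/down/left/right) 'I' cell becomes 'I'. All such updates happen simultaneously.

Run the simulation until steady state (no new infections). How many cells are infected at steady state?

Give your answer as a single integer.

Answer: 48

Derivation:
Step 0 (initial): 1 infected
Step 1: +4 new -> 5 infected
Step 2: +7 new -> 12 infected
Step 3: +9 new -> 21 infected
Step 4: +7 new -> 28 infected
Step 5: +7 new -> 35 infected
Step 6: +7 new -> 42 infected
Step 7: +3 new -> 45 infected
Step 8: +2 new -> 47 infected
Step 9: +1 new -> 48 infected
Step 10: +0 new -> 48 infected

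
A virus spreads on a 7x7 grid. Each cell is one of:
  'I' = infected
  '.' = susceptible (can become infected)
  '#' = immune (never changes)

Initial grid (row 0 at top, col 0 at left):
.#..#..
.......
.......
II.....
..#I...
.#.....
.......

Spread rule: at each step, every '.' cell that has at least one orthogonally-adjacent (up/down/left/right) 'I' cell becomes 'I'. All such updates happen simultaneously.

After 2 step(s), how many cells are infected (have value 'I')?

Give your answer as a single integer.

Step 0 (initial): 3 infected
Step 1: +8 new -> 11 infected
Step 2: +10 new -> 21 infected

Answer: 21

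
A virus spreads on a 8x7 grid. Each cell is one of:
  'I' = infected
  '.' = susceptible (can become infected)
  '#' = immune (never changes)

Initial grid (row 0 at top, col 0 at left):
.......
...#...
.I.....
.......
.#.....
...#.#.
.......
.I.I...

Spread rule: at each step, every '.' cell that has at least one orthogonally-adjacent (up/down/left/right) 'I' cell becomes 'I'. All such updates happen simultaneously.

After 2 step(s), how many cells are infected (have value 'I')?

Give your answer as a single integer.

Step 0 (initial): 3 infected
Step 1: +9 new -> 12 infected
Step 2: +11 new -> 23 infected

Answer: 23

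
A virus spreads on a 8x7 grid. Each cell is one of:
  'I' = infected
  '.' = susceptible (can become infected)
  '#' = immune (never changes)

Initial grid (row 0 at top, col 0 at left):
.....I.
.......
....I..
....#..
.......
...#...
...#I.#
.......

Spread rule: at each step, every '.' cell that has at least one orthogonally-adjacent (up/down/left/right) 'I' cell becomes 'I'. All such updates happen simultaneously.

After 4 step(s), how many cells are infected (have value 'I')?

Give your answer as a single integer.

Step 0 (initial): 3 infected
Step 1: +9 new -> 12 infected
Step 2: +11 new -> 23 infected
Step 3: +10 new -> 33 infected
Step 4: +8 new -> 41 infected

Answer: 41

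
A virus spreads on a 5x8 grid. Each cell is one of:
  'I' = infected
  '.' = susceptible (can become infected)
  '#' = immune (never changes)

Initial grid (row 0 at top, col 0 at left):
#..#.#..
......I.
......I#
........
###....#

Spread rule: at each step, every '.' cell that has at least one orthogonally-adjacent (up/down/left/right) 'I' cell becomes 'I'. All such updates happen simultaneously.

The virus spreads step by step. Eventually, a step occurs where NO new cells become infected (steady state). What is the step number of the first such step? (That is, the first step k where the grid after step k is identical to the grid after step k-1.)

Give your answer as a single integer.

Answer: 8

Derivation:
Step 0 (initial): 2 infected
Step 1: +5 new -> 7 infected
Step 2: +6 new -> 13 infected
Step 3: +5 new -> 18 infected
Step 4: +4 new -> 22 infected
Step 5: +5 new -> 27 infected
Step 6: +4 new -> 31 infected
Step 7: +1 new -> 32 infected
Step 8: +0 new -> 32 infected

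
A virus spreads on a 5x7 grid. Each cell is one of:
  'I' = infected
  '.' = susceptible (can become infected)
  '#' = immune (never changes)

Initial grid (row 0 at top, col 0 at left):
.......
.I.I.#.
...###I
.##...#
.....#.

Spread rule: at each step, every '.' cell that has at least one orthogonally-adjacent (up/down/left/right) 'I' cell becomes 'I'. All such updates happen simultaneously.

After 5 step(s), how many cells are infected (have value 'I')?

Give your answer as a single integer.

Answer: 20

Derivation:
Step 0 (initial): 3 infected
Step 1: +7 new -> 10 infected
Step 2: +6 new -> 16 infected
Step 3: +2 new -> 18 infected
Step 4: +1 new -> 19 infected
Step 5: +1 new -> 20 infected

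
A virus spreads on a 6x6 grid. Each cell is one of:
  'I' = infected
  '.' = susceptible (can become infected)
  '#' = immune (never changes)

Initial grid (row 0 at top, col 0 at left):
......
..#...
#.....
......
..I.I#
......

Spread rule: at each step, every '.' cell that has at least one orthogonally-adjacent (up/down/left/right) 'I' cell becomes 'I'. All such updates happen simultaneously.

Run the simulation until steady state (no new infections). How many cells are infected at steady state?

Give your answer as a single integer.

Answer: 33

Derivation:
Step 0 (initial): 2 infected
Step 1: +6 new -> 8 infected
Step 2: +9 new -> 17 infected
Step 3: +6 new -> 23 infected
Step 4: +4 new -> 27 infected
Step 5: +4 new -> 31 infected
Step 6: +2 new -> 33 infected
Step 7: +0 new -> 33 infected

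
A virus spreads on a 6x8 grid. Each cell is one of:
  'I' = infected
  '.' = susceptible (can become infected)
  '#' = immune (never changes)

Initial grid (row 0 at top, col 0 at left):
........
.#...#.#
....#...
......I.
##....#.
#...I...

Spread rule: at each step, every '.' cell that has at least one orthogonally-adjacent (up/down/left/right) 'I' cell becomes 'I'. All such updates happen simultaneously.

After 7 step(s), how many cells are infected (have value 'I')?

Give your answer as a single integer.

Step 0 (initial): 2 infected
Step 1: +6 new -> 8 infected
Step 2: +9 new -> 17 infected
Step 3: +5 new -> 22 infected
Step 4: +4 new -> 26 infected
Step 5: +4 new -> 30 infected
Step 6: +5 new -> 35 infected
Step 7: +2 new -> 37 infected

Answer: 37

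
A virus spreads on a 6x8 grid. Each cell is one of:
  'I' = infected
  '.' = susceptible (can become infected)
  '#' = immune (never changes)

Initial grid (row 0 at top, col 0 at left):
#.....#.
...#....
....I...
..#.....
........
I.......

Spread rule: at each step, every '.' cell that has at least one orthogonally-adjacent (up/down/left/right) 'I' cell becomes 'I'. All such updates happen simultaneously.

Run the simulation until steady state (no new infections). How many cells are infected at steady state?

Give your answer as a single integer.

Step 0 (initial): 2 infected
Step 1: +6 new -> 8 infected
Step 2: +10 new -> 18 infected
Step 3: +14 new -> 32 infected
Step 4: +7 new -> 39 infected
Step 5: +4 new -> 43 infected
Step 6: +1 new -> 44 infected
Step 7: +0 new -> 44 infected

Answer: 44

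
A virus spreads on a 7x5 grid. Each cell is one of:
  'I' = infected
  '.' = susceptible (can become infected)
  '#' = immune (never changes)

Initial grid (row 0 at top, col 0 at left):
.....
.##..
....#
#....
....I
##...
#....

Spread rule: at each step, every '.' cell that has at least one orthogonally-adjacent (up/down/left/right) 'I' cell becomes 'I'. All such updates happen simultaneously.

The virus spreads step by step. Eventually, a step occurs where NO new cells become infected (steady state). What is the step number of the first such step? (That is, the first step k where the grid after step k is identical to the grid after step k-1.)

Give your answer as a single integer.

Step 0 (initial): 1 infected
Step 1: +3 new -> 4 infected
Step 2: +4 new -> 8 infected
Step 3: +5 new -> 13 infected
Step 4: +5 new -> 18 infected
Step 5: +4 new -> 22 infected
Step 6: +3 new -> 25 infected
Step 7: +2 new -> 27 infected
Step 8: +1 new -> 28 infected
Step 9: +0 new -> 28 infected

Answer: 9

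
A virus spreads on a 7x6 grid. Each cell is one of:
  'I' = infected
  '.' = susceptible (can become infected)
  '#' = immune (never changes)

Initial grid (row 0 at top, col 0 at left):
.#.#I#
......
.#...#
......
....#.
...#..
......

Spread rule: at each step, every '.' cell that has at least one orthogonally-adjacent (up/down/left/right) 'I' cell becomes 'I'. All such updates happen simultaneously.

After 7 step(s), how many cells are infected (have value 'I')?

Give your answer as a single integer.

Step 0 (initial): 1 infected
Step 1: +1 new -> 2 infected
Step 2: +3 new -> 5 infected
Step 3: +3 new -> 8 infected
Step 4: +5 new -> 13 infected
Step 5: +4 new -> 17 infected
Step 6: +5 new -> 22 infected
Step 7: +5 new -> 27 infected

Answer: 27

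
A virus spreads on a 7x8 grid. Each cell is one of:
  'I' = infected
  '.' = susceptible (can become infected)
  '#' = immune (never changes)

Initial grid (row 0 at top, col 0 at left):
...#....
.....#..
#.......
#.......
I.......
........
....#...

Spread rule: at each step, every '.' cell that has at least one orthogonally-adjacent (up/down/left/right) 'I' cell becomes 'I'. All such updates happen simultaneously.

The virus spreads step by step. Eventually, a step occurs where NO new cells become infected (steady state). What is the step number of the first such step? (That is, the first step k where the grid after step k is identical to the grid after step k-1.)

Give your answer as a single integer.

Answer: 12

Derivation:
Step 0 (initial): 1 infected
Step 1: +2 new -> 3 infected
Step 2: +4 new -> 7 infected
Step 3: +5 new -> 12 infected
Step 4: +6 new -> 18 infected
Step 5: +8 new -> 26 infected
Step 6: +7 new -> 33 infected
Step 7: +6 new -> 39 infected
Step 8: +5 new -> 44 infected
Step 9: +4 new -> 48 infected
Step 10: +2 new -> 50 infected
Step 11: +1 new -> 51 infected
Step 12: +0 new -> 51 infected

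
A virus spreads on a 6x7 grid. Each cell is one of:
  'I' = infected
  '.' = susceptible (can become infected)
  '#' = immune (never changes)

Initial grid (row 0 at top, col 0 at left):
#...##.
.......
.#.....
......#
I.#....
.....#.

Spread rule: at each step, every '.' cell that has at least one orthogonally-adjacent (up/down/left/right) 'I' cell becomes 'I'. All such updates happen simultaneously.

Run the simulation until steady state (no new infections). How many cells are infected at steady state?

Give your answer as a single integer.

Answer: 35

Derivation:
Step 0 (initial): 1 infected
Step 1: +3 new -> 4 infected
Step 2: +3 new -> 7 infected
Step 3: +3 new -> 10 infected
Step 4: +4 new -> 14 infected
Step 5: +6 new -> 20 infected
Step 6: +5 new -> 25 infected
Step 7: +4 new -> 29 infected
Step 8: +3 new -> 32 infected
Step 9: +2 new -> 34 infected
Step 10: +1 new -> 35 infected
Step 11: +0 new -> 35 infected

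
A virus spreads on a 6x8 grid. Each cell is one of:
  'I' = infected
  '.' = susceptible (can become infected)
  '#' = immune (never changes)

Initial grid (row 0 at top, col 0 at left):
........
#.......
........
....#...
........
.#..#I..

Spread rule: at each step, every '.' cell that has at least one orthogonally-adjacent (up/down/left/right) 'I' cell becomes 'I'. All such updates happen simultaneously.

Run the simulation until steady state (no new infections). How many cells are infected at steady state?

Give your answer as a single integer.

Step 0 (initial): 1 infected
Step 1: +2 new -> 3 infected
Step 2: +4 new -> 7 infected
Step 3: +4 new -> 11 infected
Step 4: +7 new -> 18 infected
Step 5: +8 new -> 26 infected
Step 6: +7 new -> 33 infected
Step 7: +6 new -> 39 infected
Step 8: +3 new -> 42 infected
Step 9: +1 new -> 43 infected
Step 10: +1 new -> 44 infected
Step 11: +0 new -> 44 infected

Answer: 44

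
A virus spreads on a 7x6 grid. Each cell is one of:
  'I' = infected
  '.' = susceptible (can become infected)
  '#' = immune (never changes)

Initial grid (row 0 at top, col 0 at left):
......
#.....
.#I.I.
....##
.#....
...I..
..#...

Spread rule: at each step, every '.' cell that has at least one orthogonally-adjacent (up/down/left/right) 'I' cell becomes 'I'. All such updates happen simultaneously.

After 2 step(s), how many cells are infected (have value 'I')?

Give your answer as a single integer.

Step 0 (initial): 3 infected
Step 1: +9 new -> 12 infected
Step 2: +12 new -> 24 infected

Answer: 24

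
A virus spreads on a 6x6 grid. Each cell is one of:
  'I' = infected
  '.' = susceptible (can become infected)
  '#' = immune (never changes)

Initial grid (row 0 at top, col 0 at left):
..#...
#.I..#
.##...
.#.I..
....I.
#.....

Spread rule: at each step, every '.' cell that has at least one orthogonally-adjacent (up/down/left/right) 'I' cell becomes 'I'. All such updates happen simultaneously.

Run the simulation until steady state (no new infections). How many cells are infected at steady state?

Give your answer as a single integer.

Step 0 (initial): 3 infected
Step 1: +8 new -> 11 infected
Step 2: +8 new -> 19 infected
Step 3: +5 new -> 24 infected
Step 4: +3 new -> 27 infected
Step 5: +1 new -> 28 infected
Step 6: +1 new -> 29 infected
Step 7: +0 new -> 29 infected

Answer: 29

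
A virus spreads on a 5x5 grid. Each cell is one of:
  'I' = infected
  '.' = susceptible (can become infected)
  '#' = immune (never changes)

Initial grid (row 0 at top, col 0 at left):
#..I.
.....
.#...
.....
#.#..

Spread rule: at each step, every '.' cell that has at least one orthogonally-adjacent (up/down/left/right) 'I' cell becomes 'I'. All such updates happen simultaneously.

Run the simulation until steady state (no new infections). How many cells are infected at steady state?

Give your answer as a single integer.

Step 0 (initial): 1 infected
Step 1: +3 new -> 4 infected
Step 2: +4 new -> 8 infected
Step 3: +4 new -> 12 infected
Step 4: +4 new -> 16 infected
Step 5: +3 new -> 19 infected
Step 6: +2 new -> 21 infected
Step 7: +0 new -> 21 infected

Answer: 21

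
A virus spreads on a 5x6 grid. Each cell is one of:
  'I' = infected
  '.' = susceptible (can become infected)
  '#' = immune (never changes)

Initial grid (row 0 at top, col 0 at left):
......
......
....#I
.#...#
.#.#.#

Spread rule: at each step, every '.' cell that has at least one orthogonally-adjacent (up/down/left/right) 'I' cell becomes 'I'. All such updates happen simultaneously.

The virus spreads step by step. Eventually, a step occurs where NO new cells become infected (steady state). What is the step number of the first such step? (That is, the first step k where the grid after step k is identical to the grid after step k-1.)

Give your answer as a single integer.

Step 0 (initial): 1 infected
Step 1: +1 new -> 2 infected
Step 2: +2 new -> 4 infected
Step 3: +2 new -> 6 infected
Step 4: +3 new -> 9 infected
Step 5: +4 new -> 13 infected
Step 6: +5 new -> 18 infected
Step 7: +4 new -> 22 infected
Step 8: +1 new -> 23 infected
Step 9: +1 new -> 24 infected
Step 10: +0 new -> 24 infected

Answer: 10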